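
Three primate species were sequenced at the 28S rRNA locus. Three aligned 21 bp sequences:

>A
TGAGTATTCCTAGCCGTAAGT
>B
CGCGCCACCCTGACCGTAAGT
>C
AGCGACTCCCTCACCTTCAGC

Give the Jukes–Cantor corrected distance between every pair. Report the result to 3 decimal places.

d(A,B) = 0.532, d(A,C) = 0.756, d(B,C) = 0.441

A–B: 8/21 sites differ → p ≈ 0.380952, d = −0.75 ln(1 − 0.507936) = 0.531860 ≈ 0.532.
A–C: 10/21 sites differ → p ≈ 0.47619, d = −0.75 ln(1 − 0.63492) = 0.755729 ≈ 0.756.
B–C: 7/21 sites differ → p ≈ 0.333333, d = −0.75 ln(1 − 0.444444) = 0.440839 ≈ 0.441.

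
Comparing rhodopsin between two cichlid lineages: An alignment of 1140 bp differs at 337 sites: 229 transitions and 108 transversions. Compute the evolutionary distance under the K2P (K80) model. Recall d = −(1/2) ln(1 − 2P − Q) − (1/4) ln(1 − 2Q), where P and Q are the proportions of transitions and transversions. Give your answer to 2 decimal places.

0.40

P = 229/1140 ≈ 0.200877 and Q = 108/1140 ≈ 0.094737.
Under the Kimura two-parameter model, d = −½ ln(1 − 2P − Q) − ¼ ln(1 − 2Q).
1 − 2P − Q = 0.503509, giving −½ ln(0.503509) = 0.343077.
1 − 2Q = 0.810526, giving −¼ ln(0.810526) = 0.052518.
d = 0.343077 + 0.052518 = 0.395595.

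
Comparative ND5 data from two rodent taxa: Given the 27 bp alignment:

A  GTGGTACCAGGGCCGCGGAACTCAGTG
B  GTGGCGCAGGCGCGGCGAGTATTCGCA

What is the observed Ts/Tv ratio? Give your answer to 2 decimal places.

1.33

Transitions are A↔G and C↔T; transversions are all other mismatches.
Transitions: 8. Transversions: 6.
R = 8/6 = 1.333333… ≈ 1.33 (to 2 d.p.).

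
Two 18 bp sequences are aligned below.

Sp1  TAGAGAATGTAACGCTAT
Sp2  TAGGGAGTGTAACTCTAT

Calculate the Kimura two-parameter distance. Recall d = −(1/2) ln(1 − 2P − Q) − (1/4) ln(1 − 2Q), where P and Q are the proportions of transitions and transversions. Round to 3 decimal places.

0.192

Of 18 sites, 2 differences are transitions and 1 are transversions, so P = 2/18 ≈ 0.111111 and Q = 1/18 ≈ 0.055556.
Under the Kimura two-parameter model, d = −½ ln(1 − 2P − Q) − ¼ ln(1 − 2Q).
1 − 2P − Q = 0.722222, giving −½ ln(0.722222) = 0.162711.
1 − 2Q = 0.888888, giving −¼ ln(0.888888) = 0.029446.
d = 0.162711 + 0.029446 = 0.192157.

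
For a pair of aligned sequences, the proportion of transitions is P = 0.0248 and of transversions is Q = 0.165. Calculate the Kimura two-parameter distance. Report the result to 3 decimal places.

0.221

Under the Kimura two-parameter model, d = −½ ln(1 − 2P − Q) − ¼ ln(1 − 2Q).
1 − 2P − Q = 0.7854, giving −½ ln(0.7854) = 0.120781.
1 − 2Q = 0.67, giving −¼ ln(0.67) = 0.100119.
d = 0.120781 + 0.100119 = 0.220900.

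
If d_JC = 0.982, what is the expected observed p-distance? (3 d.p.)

p = (3/4)(1 − e^(−4d/3)) = 0.75 × (1 − e^(-1.309333)) = 0.75 × (1 − 0.270000) = 0.547500.

0.548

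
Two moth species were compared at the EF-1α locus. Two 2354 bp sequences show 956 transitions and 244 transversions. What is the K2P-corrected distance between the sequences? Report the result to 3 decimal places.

1.296

P = 956/2354 ≈ 0.406117 and Q = 244/2354 ≈ 0.103653.
Under the Kimura two-parameter model, d = −½ ln(1 − 2P − Q) − ¼ ln(1 − 2Q).
1 − 2P − Q = 0.084113, giving −½ ln(0.084113) = 1.237797.
1 − 2Q = 0.792694, giving −¼ ln(0.792694) = 0.058080.
d = 1.237797 + 0.058080 = 1.295877.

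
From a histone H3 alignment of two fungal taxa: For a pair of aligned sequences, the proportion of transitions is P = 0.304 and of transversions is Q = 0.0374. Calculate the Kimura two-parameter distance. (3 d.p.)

0.538

Under the Kimura two-parameter model, d = −½ ln(1 − 2P − Q) − ¼ ln(1 − 2Q).
1 − 2P − Q = 0.3546, giving −½ ln(0.3546) = 0.518382.
1 − 2Q = 0.9252, giving −¼ ln(0.9252) = 0.019436.
d = 0.518382 + 0.019436 = 0.537818.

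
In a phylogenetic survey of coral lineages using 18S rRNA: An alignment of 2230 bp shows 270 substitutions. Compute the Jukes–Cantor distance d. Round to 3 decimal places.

p = 270/2230 ≈ 0.121076.
d = −(3/4) ln(1 − 4p/3) = −0.75 ln(1 − 0.161435) = −0.75 ln(0.838565)
  = −0.75 × (-0.176063) = 0.132047 substitutions/site.

0.132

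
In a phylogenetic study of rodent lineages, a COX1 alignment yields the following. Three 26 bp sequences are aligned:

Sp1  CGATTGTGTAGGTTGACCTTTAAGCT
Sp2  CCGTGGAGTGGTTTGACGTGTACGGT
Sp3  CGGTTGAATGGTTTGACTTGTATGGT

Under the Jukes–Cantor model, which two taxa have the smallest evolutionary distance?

Sp1–Sp2: 10/26 differ, p = 0.385, d = 0.539.
Sp1–Sp3: 9/26 differ, p = 0.346, d = 0.464.
Sp2–Sp3: 5/26 differ, p = 0.192, d = 0.222.
The smallest distance is between Sp2 and Sp3.

Sp2 and Sp3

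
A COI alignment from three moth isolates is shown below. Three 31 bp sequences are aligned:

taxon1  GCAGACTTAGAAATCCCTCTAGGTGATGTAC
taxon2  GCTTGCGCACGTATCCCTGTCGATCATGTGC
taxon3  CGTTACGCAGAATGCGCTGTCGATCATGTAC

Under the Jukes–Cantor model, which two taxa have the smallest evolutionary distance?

taxon2 and taxon3

taxon1–taxon2: 13/31 differ, p = 0.419, d = 0.614.
taxon1–taxon3: 13/31 differ, p = 0.419, d = 0.614.
taxon2–taxon3: 10/31 differ, p = 0.323, d = 0.422.
The smallest distance is between taxon2 and taxon3.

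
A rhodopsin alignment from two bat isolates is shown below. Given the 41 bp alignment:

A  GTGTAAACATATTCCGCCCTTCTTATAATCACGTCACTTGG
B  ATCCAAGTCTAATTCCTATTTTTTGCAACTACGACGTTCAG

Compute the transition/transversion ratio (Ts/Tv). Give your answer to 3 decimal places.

Transitions are A↔G and C↔T; transversions are all other mismatches.
Transitions: 16. Transversions: 6.
R = 16/6 = 2.666666… ≈ 2.667 (to 3 d.p.).

2.667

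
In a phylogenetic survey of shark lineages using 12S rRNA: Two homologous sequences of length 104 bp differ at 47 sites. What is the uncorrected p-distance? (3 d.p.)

0.452

p = 47/104 = 0.451923… ≈ 0.452 (to 3 d.p.).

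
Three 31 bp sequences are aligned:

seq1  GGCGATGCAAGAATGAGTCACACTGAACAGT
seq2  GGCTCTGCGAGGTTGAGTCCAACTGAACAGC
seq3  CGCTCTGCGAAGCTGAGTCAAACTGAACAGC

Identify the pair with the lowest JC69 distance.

seq2 and seq3

seq1–seq2: 8/31 differ, p = 0.258, d = 0.316.
seq1–seq3: 9/31 differ, p = 0.290, d = 0.367.
seq2–seq3: 4/31 differ, p = 0.129, d = 0.142.
The smallest distance is between seq2 and seq3.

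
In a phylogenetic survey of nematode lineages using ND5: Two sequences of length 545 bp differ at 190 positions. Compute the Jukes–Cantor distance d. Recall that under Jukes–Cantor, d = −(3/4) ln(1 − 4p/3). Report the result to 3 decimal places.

p = 190/545 ≈ 0.348624.
d = −(3/4) ln(1 − 4p/3) = −0.75 ln(1 − 0.464832) = −0.75 ln(0.535168)
  = −0.75 × (-0.625175) = 0.468881 substitutions/site.

0.469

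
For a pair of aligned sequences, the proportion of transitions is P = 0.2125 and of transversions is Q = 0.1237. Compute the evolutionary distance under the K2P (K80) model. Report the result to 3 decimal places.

Under the Kimura two-parameter model, d = −½ ln(1 − 2P − Q) − ¼ ln(1 − 2Q).
1 − 2P − Q = 0.4513, giving −½ ln(0.4513) = 0.397811.
1 − 2Q = 0.7526, giving −¼ ln(0.7526) = 0.071055.
d = 0.397811 + 0.071055 = 0.468866.

0.469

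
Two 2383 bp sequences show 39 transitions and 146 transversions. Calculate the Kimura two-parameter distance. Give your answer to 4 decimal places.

0.0820

P = 39/2383 ≈ 0.016366 and Q = 146/2383 ≈ 0.061267.
Under the Kimura two-parameter model, d = −½ ln(1 − 2P − Q) − ¼ ln(1 − 2Q).
1 − 2P − Q = 0.906001, giving −½ ln(0.906001) = 0.049357.
1 − 2Q = 0.877466, giving −¼ ln(0.877466) = 0.032679.
d = 0.049357 + 0.032679 = 0.082036.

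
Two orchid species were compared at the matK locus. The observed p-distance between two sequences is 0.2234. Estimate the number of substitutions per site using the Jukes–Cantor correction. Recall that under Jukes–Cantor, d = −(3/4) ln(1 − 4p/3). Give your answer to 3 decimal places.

d = −(3/4) ln(1 − 4p/3) = −0.75 ln(1 − 0.297867) = −0.75 ln(0.702133)
  = −0.75 × (-0.353632) = 0.265224 substitutions/site.

0.265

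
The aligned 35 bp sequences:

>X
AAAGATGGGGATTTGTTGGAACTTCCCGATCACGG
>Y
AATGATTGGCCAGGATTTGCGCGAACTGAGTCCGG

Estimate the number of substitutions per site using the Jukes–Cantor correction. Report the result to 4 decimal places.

The sequences differ at 18 of 35 sites, so p = 18/35 ≈ 0.514286.
d = −(3/4) ln(1 − 4p/3) = −0.75 ln(1 − 0.685715) = −0.75 ln(0.314285)
  = −0.75 × (-1.157455) = 0.868091 substitutions/site.

0.8681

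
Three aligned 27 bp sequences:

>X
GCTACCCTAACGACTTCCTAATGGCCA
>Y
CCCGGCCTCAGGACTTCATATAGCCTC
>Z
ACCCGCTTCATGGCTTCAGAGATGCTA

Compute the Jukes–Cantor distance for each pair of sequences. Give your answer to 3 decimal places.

X–Y: 12/27 sites differ → p ≈ 0.444444, d = −0.75 ln(1 − 0.592592) = 0.673455 ≈ 0.673.
X–Z: 14/27 sites differ → p ≈ 0.518519, d = −0.75 ln(1 − 0.691359) = 0.881682 ≈ 0.882.
Y–Z: 10/27 sites differ → p ≈ 0.37037, d = −0.75 ln(1 − 0.493827) = 0.510658 ≈ 0.511.

d(X,Y) = 0.673, d(X,Z) = 0.882, d(Y,Z) = 0.511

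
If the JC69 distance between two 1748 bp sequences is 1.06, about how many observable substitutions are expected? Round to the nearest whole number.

Invert JC69: p = (3/4)(1 − e^(−4d/3)) = 0.75 × (1 − e^(-1.413333)) = 0.75 × (1 − 0.243331) = 0.567502.
Expected differing sites = pL ≈ 0.567502 × 1748 = 991.993496 ≈ 992.

992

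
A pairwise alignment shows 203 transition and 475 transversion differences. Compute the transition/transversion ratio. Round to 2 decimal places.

R = 203/475 = 0.427368… ≈ 0.43 (to 2 d.p.).

0.43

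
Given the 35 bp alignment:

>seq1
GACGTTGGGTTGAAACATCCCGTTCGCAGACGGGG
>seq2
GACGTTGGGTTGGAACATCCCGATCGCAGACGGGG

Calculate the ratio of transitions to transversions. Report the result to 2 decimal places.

1.00

Transitions are A↔G and C↔T; transversions are all other mismatches.
Transitions: 1. Transversions: 1.
R = 1/1 = 1.00.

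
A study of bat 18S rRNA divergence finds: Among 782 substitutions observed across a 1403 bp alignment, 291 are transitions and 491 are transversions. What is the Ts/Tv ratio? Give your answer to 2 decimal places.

R = 291/491 = 0.592668… ≈ 0.59 (to 2 d.p.).

0.59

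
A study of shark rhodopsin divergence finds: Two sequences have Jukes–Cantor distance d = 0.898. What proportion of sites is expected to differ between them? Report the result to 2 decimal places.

0.52

p = (3/4)(1 − e^(−4d/3)) = 0.75 × (1 − e^(-1.197333)) = 0.75 × (1 − 0.301999) = 0.523501.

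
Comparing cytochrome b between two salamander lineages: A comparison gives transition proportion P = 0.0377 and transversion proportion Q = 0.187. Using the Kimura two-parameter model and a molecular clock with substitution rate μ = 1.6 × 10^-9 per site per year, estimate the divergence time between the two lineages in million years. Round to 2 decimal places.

84.15

Under the Kimura two-parameter model, d = −½ ln(1 − 2P − Q) − ¼ ln(1 − 2Q).
1 − 2P − Q = 0.7376, giving −½ ln(0.7376) = 0.152177.
1 − 2Q = 0.626, giving −¼ ln(0.626) = 0.117101.
d = 0.152177 + 0.117101 = 0.269278.
Under a molecular clock d = 2μt, so t = d/(2μ) = 0.269278 / (2 × 1.6 × 10^-9) = 84.15 million years.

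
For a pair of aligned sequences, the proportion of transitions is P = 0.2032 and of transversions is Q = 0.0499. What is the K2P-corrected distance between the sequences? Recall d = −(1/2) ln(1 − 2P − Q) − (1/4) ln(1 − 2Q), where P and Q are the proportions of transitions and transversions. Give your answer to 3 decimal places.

Under the Kimura two-parameter model, d = −½ ln(1 − 2P − Q) − ¼ ln(1 − 2Q).
1 − 2P − Q = 0.5437, giving −½ ln(0.5437) = 0.304679.
1 − 2Q = 0.9002, giving −¼ ln(0.9002) = 0.026285.
d = 0.304679 + 0.026285 = 0.330964.

0.331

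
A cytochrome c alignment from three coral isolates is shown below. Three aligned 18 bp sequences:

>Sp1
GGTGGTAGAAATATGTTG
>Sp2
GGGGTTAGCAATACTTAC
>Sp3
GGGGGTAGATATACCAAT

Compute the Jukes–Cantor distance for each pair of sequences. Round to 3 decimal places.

Sp1–Sp2: 7/18 sites differ → p ≈ 0.388889, d = −0.75 ln(1 − 0.518519) = 0.548166 ≈ 0.548.
Sp1–Sp3: 7/18 sites differ → p ≈ 0.388889, d = −0.75 ln(1 − 0.518519) = 0.548166 ≈ 0.548.
Sp2–Sp3: 6/18 sites differ → p ≈ 0.333333, d = −0.75 ln(1 − 0.444444) = 0.440839 ≈ 0.441.

d(Sp1,Sp2) = 0.548, d(Sp1,Sp3) = 0.548, d(Sp2,Sp3) = 0.441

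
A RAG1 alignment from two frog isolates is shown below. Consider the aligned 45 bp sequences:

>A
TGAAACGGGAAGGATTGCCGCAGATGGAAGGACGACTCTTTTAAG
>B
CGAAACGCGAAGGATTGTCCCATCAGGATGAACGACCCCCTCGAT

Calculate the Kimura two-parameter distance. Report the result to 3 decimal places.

0.451

Of 45 sites, 8 differences are transitions and 7 are transversions, so P = 8/45 ≈ 0.177778 and Q = 7/45 ≈ 0.155556.
Under the Kimura two-parameter model, d = −½ ln(1 − 2P − Q) − ¼ ln(1 − 2Q).
1 − 2P − Q = 0.488888, giving −½ ln(0.488888) = 0.357811.
1 − 2Q = 0.688888, giving −¼ ln(0.688888) = 0.093169.
d = 0.357811 + 0.093169 = 0.450980.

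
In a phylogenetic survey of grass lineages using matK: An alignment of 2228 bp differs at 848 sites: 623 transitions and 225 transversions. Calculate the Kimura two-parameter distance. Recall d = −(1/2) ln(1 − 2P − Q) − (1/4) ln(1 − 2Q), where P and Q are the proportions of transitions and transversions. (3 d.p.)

0.596

P = 623/2228 ≈ 0.279623 and Q = 225/2228 ≈ 0.100987.
Under the Kimura two-parameter model, d = −½ ln(1 − 2P − Q) − ¼ ln(1 − 2Q).
1 − 2P − Q = 0.339767, giving −½ ln(0.339767) = 0.539748.
1 − 2Q = 0.798026, giving −¼ ln(0.798026) = 0.056404.
d = 0.539748 + 0.056404 = 0.596152.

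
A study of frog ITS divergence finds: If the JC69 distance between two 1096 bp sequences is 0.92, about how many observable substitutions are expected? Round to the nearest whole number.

Invert JC69: p = (3/4)(1 − e^(−4d/3)) = 0.75 × (1 − e^(-1.226667)) = 0.75 × (1 − 0.293268) = 0.530049.
Expected differing sites = pL ≈ 0.530049 × 1096 = 580.933704 ≈ 581.

581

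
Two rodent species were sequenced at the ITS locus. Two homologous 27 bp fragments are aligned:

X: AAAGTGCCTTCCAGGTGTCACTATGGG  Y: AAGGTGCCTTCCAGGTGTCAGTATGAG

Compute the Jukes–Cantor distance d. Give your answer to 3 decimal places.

0.120

The sequences differ at 3 of 27 sites (3, 21, 26), so p = 3/27 ≈ 0.111111.
d = −(3/4) ln(1 − 4p/3) = −0.75 ln(1 − 0.148148) = −0.75 ln(0.851852)
  = −0.75 × (-0.160342) = 0.120257 substitutions/site.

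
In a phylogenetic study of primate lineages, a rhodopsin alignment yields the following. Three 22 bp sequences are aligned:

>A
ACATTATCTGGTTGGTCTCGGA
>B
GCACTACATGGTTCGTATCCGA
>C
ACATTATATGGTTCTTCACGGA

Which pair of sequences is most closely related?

A and C

A–B: 7/22 differ, p = 0.318, d = 0.414.
A–C: 4/22 differ, p = 0.182, d = 0.208.
B–C: 7/22 differ, p = 0.318, d = 0.414.
The smallest distance is between A and C.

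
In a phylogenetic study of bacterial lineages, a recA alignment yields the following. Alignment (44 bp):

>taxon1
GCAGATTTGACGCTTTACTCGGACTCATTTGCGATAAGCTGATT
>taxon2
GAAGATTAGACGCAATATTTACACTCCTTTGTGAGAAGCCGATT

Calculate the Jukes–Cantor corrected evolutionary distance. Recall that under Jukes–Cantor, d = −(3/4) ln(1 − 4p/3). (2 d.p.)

0.34

The sequences differ at 12 of 44 sites, so p = 12/44 ≈ 0.272727.
d = −(3/4) ln(1 − 4p/3) = −0.75 ln(1 − 0.363636) = −0.75 ln(0.636364)
  = −0.75 × (-0.451985) = 0.338989 substitutions/site.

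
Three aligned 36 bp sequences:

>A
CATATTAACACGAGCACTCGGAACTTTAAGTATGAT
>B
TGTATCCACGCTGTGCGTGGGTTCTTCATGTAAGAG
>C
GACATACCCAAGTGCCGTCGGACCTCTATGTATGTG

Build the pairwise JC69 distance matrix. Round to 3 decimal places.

d(A,B) = 0.824, d(A,C) = 0.548, d(B,C) = 0.824

A–B: 18/36 sites differ → p = 0.5, d = −0.75 ln(1 − 0.666667) = 0.823960 ≈ 0.824.
A–C: 14/36 sites differ → p ≈ 0.388889, d = −0.75 ln(1 − 0.518519) = 0.548166 ≈ 0.548.
B–C: 18/36 sites differ → p = 0.5, d = −0.75 ln(1 − 0.666667) = 0.823960 ≈ 0.824.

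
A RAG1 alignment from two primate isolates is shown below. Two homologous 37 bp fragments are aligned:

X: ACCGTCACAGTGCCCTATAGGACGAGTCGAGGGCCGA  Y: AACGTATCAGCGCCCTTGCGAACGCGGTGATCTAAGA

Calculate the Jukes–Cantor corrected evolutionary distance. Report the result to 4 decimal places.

0.6445

The sequences differ at 16 of 37 sites, so p = 16/37 ≈ 0.432432.
d = −(3/4) ln(1 − 4p/3) = −0.75 ln(1 − 0.576576) = −0.75 ln(0.423424)
  = −0.75 × (-0.859381) = 0.644536 substitutions/site.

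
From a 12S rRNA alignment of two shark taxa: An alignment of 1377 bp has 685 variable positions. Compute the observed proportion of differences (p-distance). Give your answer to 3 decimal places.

0.497

p = 685/1377 = 0.497458… ≈ 0.497 (to 3 d.p.).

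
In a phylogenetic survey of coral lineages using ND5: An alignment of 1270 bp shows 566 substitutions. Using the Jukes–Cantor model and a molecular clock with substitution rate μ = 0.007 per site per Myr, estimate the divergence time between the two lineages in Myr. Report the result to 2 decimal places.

p = 566/1270 ≈ 0.445669.
d = −(3/4) ln(1 − 4p/3) = −0.75 ln(1 − 0.594225) = −0.75 ln(0.405775)
  = −0.75 × (-0.901956) = 0.676467 substitutions/site.
Under a molecular clock d = 2μt, so t = d/(2μ) = 0.676467 / (2 × 0.007) = 48.32 Myr.

48.32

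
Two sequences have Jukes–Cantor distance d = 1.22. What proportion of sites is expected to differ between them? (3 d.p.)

0.603

p = (3/4)(1 − e^(−4d/3)) = 0.75 × (1 − e^(-1.626667)) = 0.75 × (1 − 0.196584) = 0.602562.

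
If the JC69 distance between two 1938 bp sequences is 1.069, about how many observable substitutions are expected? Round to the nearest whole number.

Invert JC69: p = (3/4)(1 − e^(−4d/3)) = 0.75 × (1 − e^(-1.425333)) = 0.75 × (1 − 0.240428) = 0.569679.
Expected differing sites = pL ≈ 0.569679 × 1938 = 1104.037902 ≈ 1104.

1104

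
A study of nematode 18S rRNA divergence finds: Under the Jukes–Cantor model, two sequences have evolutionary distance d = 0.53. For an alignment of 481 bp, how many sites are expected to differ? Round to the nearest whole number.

Invert JC69: p = (3/4)(1 − e^(−4d/3)) = 0.75 × (1 − e^(-0.706667)) = 0.75 × (1 − 0.493286) = 0.380036.
Expected differing sites = pL ≈ 0.380036 × 481 = 182.797316 ≈ 183.

183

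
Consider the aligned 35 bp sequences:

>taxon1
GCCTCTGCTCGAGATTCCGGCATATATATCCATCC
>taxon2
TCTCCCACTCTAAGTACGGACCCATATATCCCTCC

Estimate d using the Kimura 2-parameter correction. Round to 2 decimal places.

0.60

Of 35 sites, 8 differences are transitions and 6 are transversions, so P = 8/35 ≈ 0.228571 and Q = 6/35 ≈ 0.171429.
Under the Kimura two-parameter model, d = −½ ln(1 − 2P − Q) − ¼ ln(1 − 2Q).
1 − 2P − Q = 0.371429, giving −½ ln(0.371429) = 0.495199.
1 − 2Q = 0.657142, giving −¼ ln(0.657142) = 0.104964.
d = 0.495199 + 0.104964 = 0.600163.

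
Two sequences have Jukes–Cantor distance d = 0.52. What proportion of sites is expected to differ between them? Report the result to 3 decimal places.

0.375

p = (3/4)(1 − e^(−4d/3)) = 0.75 × (1 − e^(-0.693333)) = 0.75 × (1 − 0.499907) = 0.375070.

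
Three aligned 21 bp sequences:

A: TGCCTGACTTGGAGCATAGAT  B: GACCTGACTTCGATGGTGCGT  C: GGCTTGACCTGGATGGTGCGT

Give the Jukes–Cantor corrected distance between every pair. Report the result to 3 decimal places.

A–B: 9/21 sites differ → p ≈ 0.428571, d = −0.75 ln(1 − 0.571428) = 0.635472 ≈ 0.635.
A–C: 9/21 sites differ → p ≈ 0.428571, d = −0.75 ln(1 − 0.571428) = 0.635472 ≈ 0.635.
B–C: 4/21 sites differ → p ≈ 0.190476, d = −0.75 ln(1 − 0.253968) = 0.219740 ≈ 0.220.

d(A,B) = 0.635, d(A,C) = 0.635, d(B,C) = 0.220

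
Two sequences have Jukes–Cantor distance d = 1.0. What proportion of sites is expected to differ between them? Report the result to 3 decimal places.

0.552

p = (3/4)(1 − e^(−4d/3)) = 0.75 × (1 − e^(-1.333333)) = 0.75 × (1 − 0.263597) = 0.552302.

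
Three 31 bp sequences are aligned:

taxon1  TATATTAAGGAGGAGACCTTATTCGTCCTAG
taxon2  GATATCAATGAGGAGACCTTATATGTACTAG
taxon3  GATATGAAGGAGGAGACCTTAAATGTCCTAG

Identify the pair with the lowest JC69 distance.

taxon2 and taxon3

taxon1–taxon2: 6/31 differ, p = 0.194, d = 0.224.
taxon1–taxon3: 5/31 differ, p = 0.161, d = 0.182.
taxon2–taxon3: 4/31 differ, p = 0.129, d = 0.142.
The smallest distance is between taxon2 and taxon3.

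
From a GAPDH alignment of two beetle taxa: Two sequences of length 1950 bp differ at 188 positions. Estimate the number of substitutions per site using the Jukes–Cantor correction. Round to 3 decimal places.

0.103

p = 188/1950 ≈ 0.09641.
d = −(3/4) ln(1 − 4p/3) = −0.75 ln(1 − 0.128547) = −0.75 ln(0.871453)
  = −0.75 × (-0.137593) = 0.103195 substitutions/site.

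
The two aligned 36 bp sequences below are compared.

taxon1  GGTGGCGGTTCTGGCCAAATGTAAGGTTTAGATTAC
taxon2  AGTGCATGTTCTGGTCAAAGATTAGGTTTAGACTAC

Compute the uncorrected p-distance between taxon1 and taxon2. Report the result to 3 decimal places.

0.250

The sequences differ at 9 of 36 positions (sites 1, 5, 6, 7, 15, 20, 21, 23, 33).
p = 9/36 = 0.250.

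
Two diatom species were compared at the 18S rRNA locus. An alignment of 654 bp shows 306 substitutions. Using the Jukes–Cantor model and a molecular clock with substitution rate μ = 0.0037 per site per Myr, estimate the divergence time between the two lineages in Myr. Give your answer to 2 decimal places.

99.10

p = 306/654 ≈ 0.46789.
d = −(3/4) ln(1 − 4p/3) = −0.75 ln(1 − 0.623853) = −0.75 ln(0.376147)
  = −0.75 × (-0.977775) = 0.733331 substitutions/site.
Under a molecular clock d = 2μt, so t = d/(2μ) = 0.733331 / (2 × 0.0037) = 99.10 Myr.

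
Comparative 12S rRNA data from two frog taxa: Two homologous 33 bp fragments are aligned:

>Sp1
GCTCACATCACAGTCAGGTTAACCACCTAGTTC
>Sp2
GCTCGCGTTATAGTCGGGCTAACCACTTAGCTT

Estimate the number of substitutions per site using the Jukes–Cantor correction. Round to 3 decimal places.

0.339

The sequences differ at 9 of 33 sites (5, 7, 9, 11, 16, 19, 27, 31, 33), so p = 9/33 ≈ 0.272727.
d = −(3/4) ln(1 − 4p/3) = −0.75 ln(1 − 0.363636) = −0.75 ln(0.636364)
  = −0.75 × (-0.451985) = 0.338989 substitutions/site.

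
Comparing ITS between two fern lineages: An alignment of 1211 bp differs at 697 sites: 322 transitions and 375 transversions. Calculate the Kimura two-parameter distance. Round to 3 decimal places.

1.162

P = 322/1211 ≈ 0.265896 and Q = 375/1211 ≈ 0.309661.
Under the Kimura two-parameter model, d = −½ ln(1 − 2P − Q) − ¼ ln(1 − 2Q).
1 − 2P − Q = 0.158547, giving −½ ln(0.158547) = 0.920852.
1 − 2Q = 0.380678, giving −¼ ln(0.380678) = 0.241450.
d = 0.920852 + 0.241450 = 1.162302.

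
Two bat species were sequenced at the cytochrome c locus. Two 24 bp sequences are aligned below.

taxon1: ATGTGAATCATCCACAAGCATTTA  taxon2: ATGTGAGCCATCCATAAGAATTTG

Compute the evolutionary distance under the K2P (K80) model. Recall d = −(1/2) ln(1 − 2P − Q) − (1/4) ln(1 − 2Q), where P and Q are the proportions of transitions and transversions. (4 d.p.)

Of 24 sites, 4 differences are transitions and 1 are transversions, so P = 4/24 ≈ 0.166667 and Q = 1/24 ≈ 0.041667.
Under the Kimura two-parameter model, d = −½ ln(1 − 2P − Q) − ¼ ln(1 − 2Q).
1 − 2P − Q = 0.624999, giving −½ ln(0.624999) = 0.235003.
1 − 2Q = 0.916666, giving −¼ ln(0.916666) = 0.021753.
d = 0.235003 + 0.021753 = 0.256756.

0.2568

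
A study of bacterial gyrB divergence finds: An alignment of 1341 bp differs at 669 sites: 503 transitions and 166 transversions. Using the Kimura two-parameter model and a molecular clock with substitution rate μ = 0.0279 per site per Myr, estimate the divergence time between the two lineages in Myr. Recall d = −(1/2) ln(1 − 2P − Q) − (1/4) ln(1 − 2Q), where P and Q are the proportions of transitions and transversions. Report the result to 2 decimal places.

19.83

P = 503/1341 ≈ 0.375093 and Q = 166/1341 ≈ 0.123788.
Under the Kimura two-parameter model, d = −½ ln(1 − 2P − Q) − ¼ ln(1 − 2Q).
1 − 2P − Q = 0.126026, giving −½ ln(0.126026) = 1.035634.
1 − 2Q = 0.752424, giving −¼ ln(0.752424) = 0.071114.
d = 1.035634 + 0.071114 = 1.106748.
Under a molecular clock d = 2μt, so t = d/(2μ) = 1.106748 / (2 × 0.0279) = 19.83 Myr.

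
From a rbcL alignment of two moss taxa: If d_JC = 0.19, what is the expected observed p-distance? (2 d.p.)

0.17

p = (3/4)(1 − e^(−4d/3)) = 0.75 × (1 − e^(-0.253333)) = 0.75 × (1 − 0.776209) = 0.167843.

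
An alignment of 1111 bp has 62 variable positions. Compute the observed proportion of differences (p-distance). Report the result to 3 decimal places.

0.056

p = 62/1111 = 0.055805… ≈ 0.056 (to 3 d.p.).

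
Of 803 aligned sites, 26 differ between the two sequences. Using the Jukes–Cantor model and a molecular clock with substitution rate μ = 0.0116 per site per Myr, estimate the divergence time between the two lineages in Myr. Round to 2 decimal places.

p = 26/803 ≈ 0.032379.
d = −(3/4) ln(1 − 4p/3) = −0.75 ln(1 − 0.043172) = −0.75 ln(0.956828)
  = −0.75 × (-0.044132) = 0.033099 substitutions/site.
Under a molecular clock d = 2μt, so t = d/(2μ) = 0.033099 / (2 × 0.0116) = 1.43 Myr.

1.43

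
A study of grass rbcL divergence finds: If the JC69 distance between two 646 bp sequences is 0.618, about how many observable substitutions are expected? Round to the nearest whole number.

272

Invert JC69: p = (3/4)(1 − e^(−4d/3)) = 0.75 × (1 − e^(-0.824)) = 0.75 × (1 − 0.438673) = 0.420995.
Expected differing sites = pL ≈ 0.420995 × 646 = 271.96277 ≈ 272.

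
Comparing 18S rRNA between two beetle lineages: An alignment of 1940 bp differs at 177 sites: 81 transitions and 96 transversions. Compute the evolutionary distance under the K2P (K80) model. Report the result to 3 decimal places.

P = 81/1940 ≈ 0.041753 and Q = 96/1940 ≈ 0.049485.
Under the Kimura two-parameter model, d = −½ ln(1 − 2P − Q) − ¼ ln(1 − 2Q).
1 − 2P − Q = 0.867009, giving −½ ln(0.867009) = 0.071353.
1 − 2Q = 0.90103, giving −¼ ln(0.90103) = 0.026054.
d = 0.071353 + 0.026054 = 0.097407.

0.097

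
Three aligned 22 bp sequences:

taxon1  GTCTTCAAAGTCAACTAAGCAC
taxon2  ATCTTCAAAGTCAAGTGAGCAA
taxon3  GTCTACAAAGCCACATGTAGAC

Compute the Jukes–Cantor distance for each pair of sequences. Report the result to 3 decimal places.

d(taxon1,taxon2) = 0.208, d(taxon1,taxon3) = 0.497, d(taxon2,taxon3) = 0.591

taxon1–taxon2: 4/22 sites differ → p ≈ 0.181818, d = −0.75 ln(1 − 0.242424) = 0.208224 ≈ 0.208.
taxon1–taxon3: 8/22 sites differ → p ≈ 0.363636, d = −0.75 ln(1 − 0.484848) = 0.497470 ≈ 0.497.
taxon2–taxon3: 9/22 sites differ → p ≈ 0.409091, d = −0.75 ln(1 − 0.545455) = 0.591344 ≈ 0.591.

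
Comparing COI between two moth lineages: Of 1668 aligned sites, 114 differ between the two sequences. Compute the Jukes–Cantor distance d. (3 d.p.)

p = 114/1668 ≈ 0.068345.
d = −(3/4) ln(1 − 4p/3) = −0.75 ln(1 − 0.091127) = −0.75 ln(0.908873)
  = −0.75 × (-0.095550) = 0.071663 substitutions/site.

0.072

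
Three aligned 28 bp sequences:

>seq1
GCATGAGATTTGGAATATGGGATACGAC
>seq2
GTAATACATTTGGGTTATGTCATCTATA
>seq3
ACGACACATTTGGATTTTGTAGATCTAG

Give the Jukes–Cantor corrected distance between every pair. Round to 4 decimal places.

d(seq1,seq2) = 0.7238, d(seq1,seq3) = 0.8240, d(seq2,seq3) = 0.8240

seq1–seq2: 13/28 sites differ → p ≈ 0.464286, d = −0.75 ln(1 − 0.619048) = 0.723811 ≈ 0.7238.
seq1–seq3: 14/28 sites differ → p = 0.5, d = −0.75 ln(1 − 0.666667) = 0.823960 ≈ 0.8240.
seq2–seq3: 14/28 sites differ → p = 0.5, d = −0.75 ln(1 − 0.666667) = 0.823960 ≈ 0.8240.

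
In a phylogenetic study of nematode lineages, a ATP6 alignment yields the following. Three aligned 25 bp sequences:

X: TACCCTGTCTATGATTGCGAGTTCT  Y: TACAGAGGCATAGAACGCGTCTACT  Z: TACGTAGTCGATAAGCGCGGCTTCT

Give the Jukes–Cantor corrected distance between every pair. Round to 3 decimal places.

d(X,Y) = 0.766, d(X,Z) = 0.490, d(Y,Z) = 0.572

X–Y: 12/25 sites differ → p = 0.48, d = −0.75 ln(1 − 0.64) = 0.766238 ≈ 0.766.
X–Z: 9/25 sites differ → p = 0.36, d = −0.75 ln(1 − 0.48) = 0.490445 ≈ 0.490.
Y–Z: 10/25 sites differ → p = 0.4, d = −0.75 ln(1 − 0.533333) = 0.571605 ≈ 0.572.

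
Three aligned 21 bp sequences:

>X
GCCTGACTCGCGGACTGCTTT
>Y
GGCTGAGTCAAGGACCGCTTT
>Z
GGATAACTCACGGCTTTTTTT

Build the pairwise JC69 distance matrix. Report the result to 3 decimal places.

d(X,Y) = 0.286, d(X,Z) = 0.532, d(Y,Z) = 0.635

X–Y: 5/21 sites differ → p ≈ 0.238095, d = −0.75 ln(1 − 0.31746) = 0.286451 ≈ 0.286.
X–Z: 8/21 sites differ → p ≈ 0.380952, d = −0.75 ln(1 − 0.507936) = 0.531860 ≈ 0.532.
Y–Z: 9/21 sites differ → p ≈ 0.428571, d = −0.75 ln(1 − 0.571428) = 0.635472 ≈ 0.635.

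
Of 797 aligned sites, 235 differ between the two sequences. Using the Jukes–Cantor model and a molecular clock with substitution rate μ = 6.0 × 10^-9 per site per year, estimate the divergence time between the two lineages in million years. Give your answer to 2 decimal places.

p = 235/797 ≈ 0.294856.
d = −(3/4) ln(1 − 4p/3) = −0.75 ln(1 − 0.393141) = −0.75 ln(0.606859)
  = −0.75 × (-0.499459) = 0.374594 substitutions/site.
Under a molecular clock d = 2μt, so t = d/(2μ) = 0.374594 / (2 × 6.0 × 10^-9) = 31.22 million years.

31.22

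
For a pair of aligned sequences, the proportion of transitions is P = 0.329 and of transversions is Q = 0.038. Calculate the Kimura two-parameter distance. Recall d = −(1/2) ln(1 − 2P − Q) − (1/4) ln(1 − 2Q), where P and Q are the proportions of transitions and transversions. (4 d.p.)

Under the Kimura two-parameter model, d = −½ ln(1 − 2P − Q) − ¼ ln(1 − 2Q).
1 − 2P − Q = 0.304, giving −½ ln(0.304) = 0.595364.
1 − 2Q = 0.924, giving −¼ ln(0.924) = 0.019761.
d = 0.595364 + 0.019761 = 0.615125.

0.6151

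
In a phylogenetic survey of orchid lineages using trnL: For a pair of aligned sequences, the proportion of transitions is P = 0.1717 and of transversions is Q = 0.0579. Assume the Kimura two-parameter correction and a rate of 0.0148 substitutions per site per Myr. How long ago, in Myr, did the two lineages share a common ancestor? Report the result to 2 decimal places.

9.70

Under the Kimura two-parameter model, d = −½ ln(1 − 2P − Q) − ¼ ln(1 − 2Q).
1 − 2P − Q = 0.5987, giving −½ ln(0.5987) = 0.256497.
1 − 2Q = 0.8842, giving −¼ ln(0.8842) = 0.030768.
d = 0.256497 + 0.030768 = 0.287265.
Under a molecular clock d = 2μt, so t = d/(2μ) = 0.287265 / (2 × 0.0148) = 9.70 Myr.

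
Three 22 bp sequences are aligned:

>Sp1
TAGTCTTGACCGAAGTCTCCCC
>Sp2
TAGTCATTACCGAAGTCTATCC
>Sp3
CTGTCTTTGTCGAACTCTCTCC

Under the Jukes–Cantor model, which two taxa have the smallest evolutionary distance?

Sp1 and Sp2

Sp1–Sp2: 4/22 differ, p = 0.182, d = 0.208.
Sp1–Sp3: 7/22 differ, p = 0.318, d = 0.414.
Sp2–Sp3: 7/22 differ, p = 0.318, d = 0.414.
The smallest distance is between Sp1 and Sp2.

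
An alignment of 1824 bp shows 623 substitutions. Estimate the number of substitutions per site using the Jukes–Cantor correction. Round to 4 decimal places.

0.4558

p = 623/1824 ≈ 0.341557.
d = −(3/4) ln(1 − 4p/3) = −0.75 ln(1 − 0.455409) = −0.75 ln(0.544591)
  = −0.75 × (-0.607720) = 0.455790 substitutions/site.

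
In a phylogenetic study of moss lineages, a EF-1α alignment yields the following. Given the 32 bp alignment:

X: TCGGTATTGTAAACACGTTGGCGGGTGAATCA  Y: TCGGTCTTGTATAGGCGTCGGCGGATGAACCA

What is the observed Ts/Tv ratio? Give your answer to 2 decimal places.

1.33

Transitions are A↔G and C↔T; transversions are all other mismatches.
Transitions: 4. Transversions: 3.
R = 4/3 = 1.333333… ≈ 1.33 (to 2 d.p.).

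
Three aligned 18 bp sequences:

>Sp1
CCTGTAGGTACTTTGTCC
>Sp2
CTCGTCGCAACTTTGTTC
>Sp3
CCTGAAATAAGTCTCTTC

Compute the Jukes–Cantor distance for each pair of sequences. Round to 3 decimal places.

d(Sp1,Sp2) = 0.441, d(Sp1,Sp3) = 0.673, d(Sp2,Sp3) = 0.824

Sp1–Sp2: 6/18 sites differ → p ≈ 0.333333, d = −0.75 ln(1 − 0.444444) = 0.440839 ≈ 0.441.
Sp1–Sp3: 8/18 sites differ → p ≈ 0.444444, d = −0.75 ln(1 − 0.592592) = 0.673455 ≈ 0.673.
Sp2–Sp3: 9/18 sites differ → p = 0.5, d = −0.75 ln(1 − 0.666667) = 0.823960 ≈ 0.824.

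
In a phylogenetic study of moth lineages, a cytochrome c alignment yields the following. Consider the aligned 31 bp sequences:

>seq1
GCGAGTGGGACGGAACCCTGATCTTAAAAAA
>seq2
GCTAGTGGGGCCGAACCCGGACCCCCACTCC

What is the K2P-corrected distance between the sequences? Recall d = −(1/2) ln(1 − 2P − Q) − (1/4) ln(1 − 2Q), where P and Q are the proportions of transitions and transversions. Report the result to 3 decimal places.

0.544

Of 31 sites, 4 differences are transitions and 8 are transversions, so P = 4/31 ≈ 0.129032 and Q = 8/31 ≈ 0.258065.
Under the Kimura two-parameter model, d = −½ ln(1 − 2P − Q) − ¼ ln(1 − 2Q).
1 − 2P − Q = 0.483871, giving −½ ln(0.483871) = 0.362968.
1 − 2Q = 0.48387, giving −¼ ln(0.48387) = 0.181485.
d = 0.362968 + 0.181485 = 0.544453.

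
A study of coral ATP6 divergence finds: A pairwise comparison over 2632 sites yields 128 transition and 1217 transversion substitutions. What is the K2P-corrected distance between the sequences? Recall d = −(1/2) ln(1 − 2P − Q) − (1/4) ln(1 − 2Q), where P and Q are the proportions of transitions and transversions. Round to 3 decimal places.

P = 128/2632 ≈ 0.048632 and Q = 1217/2632 ≈ 0.462386.
Under the Kimura two-parameter model, d = −½ ln(1 − 2P − Q) − ¼ ln(1 − 2Q).
1 − 2P − Q = 0.44035, giving −½ ln(0.44035) = 0.410093.
1 − 2Q = 0.075228, giving −¼ ln(0.075228) = 0.646808.
d = 0.410093 + 0.646808 = 1.056901.

1.057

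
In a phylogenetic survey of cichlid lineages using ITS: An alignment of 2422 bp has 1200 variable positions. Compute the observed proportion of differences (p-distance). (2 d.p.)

0.50

p = 1200/2422 = 0.495458… ≈ 0.50 (to 2 d.p.).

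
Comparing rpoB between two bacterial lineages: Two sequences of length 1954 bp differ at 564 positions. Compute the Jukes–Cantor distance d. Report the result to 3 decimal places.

0.364

p = 564/1954 ≈ 0.288639.
d = −(3/4) ln(1 − 4p/3) = −0.75 ln(1 − 0.384852) = −0.75 ln(0.615148)
  = −0.75 × (-0.485892) = 0.364419 substitutions/site.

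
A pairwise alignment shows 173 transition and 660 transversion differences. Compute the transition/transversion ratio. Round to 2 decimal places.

R = 173/660 = 0.262121… ≈ 0.26 (to 2 d.p.).

0.26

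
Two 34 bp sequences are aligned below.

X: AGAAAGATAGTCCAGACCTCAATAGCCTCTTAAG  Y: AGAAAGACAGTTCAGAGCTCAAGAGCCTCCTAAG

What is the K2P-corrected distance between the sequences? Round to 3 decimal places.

0.165

Of 34 sites, 3 differences are transitions and 2 are transversions, so P = 3/34 ≈ 0.088235 and Q = 2/34 ≈ 0.058824.
Under the Kimura two-parameter model, d = −½ ln(1 − 2P − Q) − ¼ ln(1 − 2Q).
1 − 2P − Q = 0.764706, giving −½ ln(0.764706) = 0.134132.
1 − 2Q = 0.882352, giving −¼ ln(0.882352) = 0.031291.
d = 0.134132 + 0.031291 = 0.165423.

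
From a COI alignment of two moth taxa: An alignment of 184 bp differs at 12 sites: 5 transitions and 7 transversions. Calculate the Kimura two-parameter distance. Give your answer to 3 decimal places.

0.068

P = 5/184 ≈ 0.027174 and Q = 7/184 ≈ 0.038043.
Under the Kimura two-parameter model, d = −½ ln(1 − 2P − Q) − ¼ ln(1 − 2Q).
1 − 2P − Q = 0.907609, giving −½ ln(0.907609) = 0.048471.
1 − 2Q = 0.923914, giving −¼ ln(0.923914) = 0.019784.
d = 0.048471 + 0.019784 = 0.068255.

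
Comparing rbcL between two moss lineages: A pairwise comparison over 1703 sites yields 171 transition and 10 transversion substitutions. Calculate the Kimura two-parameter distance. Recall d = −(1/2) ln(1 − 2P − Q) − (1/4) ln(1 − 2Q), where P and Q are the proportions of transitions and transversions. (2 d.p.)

0.12

P = 171/1703 ≈ 0.100411 and Q = 10/1703 ≈ 0.005872.
Under the Kimura two-parameter model, d = −½ ln(1 − 2P − Q) − ¼ ln(1 − 2Q).
1 − 2P − Q = 0.793306, giving −½ ln(0.793306) = 0.115773.
1 − 2Q = 0.988256, giving −¼ ln(0.988256) = 0.002953.
d = 0.115773 + 0.002953 = 0.118726.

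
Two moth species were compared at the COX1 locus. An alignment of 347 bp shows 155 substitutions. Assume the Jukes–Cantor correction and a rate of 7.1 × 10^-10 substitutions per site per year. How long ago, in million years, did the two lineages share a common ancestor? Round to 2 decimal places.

p = 155/347 ≈ 0.446686.
d = −(3/4) ln(1 − 4p/3) = −0.75 ln(1 − 0.595581) = −0.75 ln(0.404419)
  = −0.75 × (-0.905304) = 0.678978 substitutions/site.
Under a molecular clock d = 2μt, so t = d/(2μ) = 0.678978 / (2 × 7.1 × 10^-10) = 478.15 million years.

478.15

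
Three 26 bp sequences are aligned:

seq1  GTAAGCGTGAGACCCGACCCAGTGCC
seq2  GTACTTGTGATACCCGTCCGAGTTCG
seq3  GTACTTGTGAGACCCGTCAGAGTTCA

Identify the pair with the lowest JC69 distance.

seq1–seq2: 8/26 differ, p = 0.308, d = 0.396.
seq1–seq3: 8/26 differ, p = 0.308, d = 0.396.
seq2–seq3: 3/26 differ, p = 0.115, d = 0.125.
The smallest distance is between seq2 and seq3.

seq2 and seq3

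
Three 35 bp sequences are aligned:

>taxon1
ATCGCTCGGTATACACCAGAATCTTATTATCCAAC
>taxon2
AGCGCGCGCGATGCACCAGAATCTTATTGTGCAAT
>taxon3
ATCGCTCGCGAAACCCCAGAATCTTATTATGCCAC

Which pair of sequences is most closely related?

taxon1–taxon2: 8/35 differ, p = 0.229, d = 0.273.
taxon1–taxon3: 6/35 differ, p = 0.171, d = 0.195.
taxon2–taxon3: 8/35 differ, p = 0.229, d = 0.273.
The smallest distance is between taxon1 and taxon3.

taxon1 and taxon3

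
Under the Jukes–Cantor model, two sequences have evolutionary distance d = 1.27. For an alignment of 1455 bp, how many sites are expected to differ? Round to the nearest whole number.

Invert JC69: p = (3/4)(1 − e^(−4d/3)) = 0.75 × (1 − e^(-1.693333)) = 0.75 × (1 − 0.183906) = 0.612071.
Expected differing sites = pL ≈ 0.612071 × 1455 = 890.563305 ≈ 891.

891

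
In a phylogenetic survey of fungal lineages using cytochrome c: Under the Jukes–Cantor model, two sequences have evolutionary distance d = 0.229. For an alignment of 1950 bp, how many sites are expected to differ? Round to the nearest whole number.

385

Invert JC69: p = (3/4)(1 − e^(−4d/3)) = 0.75 × (1 − e^(-0.305333)) = 0.75 × (1 − 0.736878) = 0.197342.
Expected differing sites = pL ≈ 0.197342 × 1950 = 384.8169 ≈ 385.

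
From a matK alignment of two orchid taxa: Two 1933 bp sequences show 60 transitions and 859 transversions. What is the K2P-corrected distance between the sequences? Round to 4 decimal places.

P = 60/1933 ≈ 0.03104 and Q = 859/1933 ≈ 0.444387.
Under the Kimura two-parameter model, d = −½ ln(1 − 2P − Q) − ¼ ln(1 − 2Q).
1 − 2P − Q = 0.493533, giving −½ ln(0.493533) = 0.353083.
1 − 2Q = 0.111226, giving −¼ ln(0.111226) = 0.549048.
d = 0.353083 + 0.549048 = 0.902131.

0.9021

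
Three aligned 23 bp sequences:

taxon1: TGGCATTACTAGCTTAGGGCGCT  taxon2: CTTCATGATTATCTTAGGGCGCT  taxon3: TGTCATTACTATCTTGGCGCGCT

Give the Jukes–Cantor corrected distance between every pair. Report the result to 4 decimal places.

taxon1–taxon2: 6/23 sites differ → p ≈ 0.26087, d = −0.75 ln(1 − 0.347827) = 0.320584 ≈ 0.3206.
taxon1–taxon3: 4/23 sites differ → p ≈ 0.173913, d = −0.75 ln(1 − 0.231884) = 0.197861 ≈ 0.1979.
taxon2–taxon3: 6/23 sites differ → p ≈ 0.26087, d = −0.75 ln(1 − 0.347827) = 0.320584 ≈ 0.3206.

d(taxon1,taxon2) = 0.3206, d(taxon1,taxon3) = 0.1979, d(taxon2,taxon3) = 0.3206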